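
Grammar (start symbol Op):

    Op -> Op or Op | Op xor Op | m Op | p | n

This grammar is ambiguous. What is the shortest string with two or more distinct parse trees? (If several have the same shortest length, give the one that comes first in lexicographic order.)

length 1: no string has ≥2 trees
length 2: no string has ≥2 trees
length 3: no string has ≥2 trees
length 4: m n or n has 2 parse trees

Two derivations of m n or n:
  Op ⇒ Op or Op ⇒ m Op or Op ⇒ m n or Op ⇒ m n or n
  Op ⇒ m Op ⇒ m Op or Op ⇒ m n or Op ⇒ m n or n

m n or n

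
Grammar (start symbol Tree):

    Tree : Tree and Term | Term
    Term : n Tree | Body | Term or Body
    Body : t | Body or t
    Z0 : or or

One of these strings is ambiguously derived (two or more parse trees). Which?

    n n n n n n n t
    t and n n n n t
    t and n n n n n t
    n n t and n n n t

n n n n n n n t: 1 tree
t and n n n n t: 1 tree
t and n n n n n t: 1 tree
n n t and n n n t: 3 trees

n n t and n n n t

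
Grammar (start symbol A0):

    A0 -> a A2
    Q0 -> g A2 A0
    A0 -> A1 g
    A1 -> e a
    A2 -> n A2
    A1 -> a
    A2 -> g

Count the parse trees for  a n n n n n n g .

1

Parse trees for a n n n n n n g:
  [A0 a [A2 n [A2 n [A2 n [A2 n [A2 n [A2 n [A2 g]]]]]]]]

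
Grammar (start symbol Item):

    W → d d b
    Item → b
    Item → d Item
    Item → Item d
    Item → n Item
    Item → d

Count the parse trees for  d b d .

Parse trees for d b d:
  [Item d [Item [Item b] d]]
  [Item [Item d [Item b]] d]

2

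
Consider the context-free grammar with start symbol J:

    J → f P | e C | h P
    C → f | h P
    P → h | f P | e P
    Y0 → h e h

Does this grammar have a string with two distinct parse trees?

Only J, C, P are reachable from J; ignoring the rest: Restricted to the reachable nonterminals, every rule has the form A → t or A → t B, and no two rules for the same A share a first terminal. The grammar encodes a DFA — one run per string.

Unambiguous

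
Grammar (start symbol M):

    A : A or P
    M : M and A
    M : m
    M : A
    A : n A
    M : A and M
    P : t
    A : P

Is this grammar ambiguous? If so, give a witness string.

Ambiguous

Witness: t and t

Derivation 1: M ⇒ M and A ⇒ A and A ⇒ P and A ⇒ t and A ⇒ t and P ⇒ t and t
Derivation 2: M ⇒ A and M ⇒ P and M ⇒ t and M ⇒ t and A ⇒ t and P ⇒ t and t

Two distinct leftmost derivations for the same string.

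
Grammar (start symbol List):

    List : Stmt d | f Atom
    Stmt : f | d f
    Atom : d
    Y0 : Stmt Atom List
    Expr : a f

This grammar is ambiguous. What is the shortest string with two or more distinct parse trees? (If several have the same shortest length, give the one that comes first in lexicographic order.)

length 2: f d has 2 parse trees

Two derivations of f d:
  List ⇒ Stmt d ⇒ f d
  List ⇒ f Atom ⇒ f d

f d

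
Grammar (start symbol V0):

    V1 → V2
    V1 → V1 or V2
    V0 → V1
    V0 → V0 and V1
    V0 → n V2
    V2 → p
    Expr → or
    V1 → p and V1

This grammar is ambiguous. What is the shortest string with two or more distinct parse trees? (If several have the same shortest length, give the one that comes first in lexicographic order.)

p and p

length 1: no string has ≥2 trees
length 2: no string has ≥2 trees
length 3: p and p has 2 parse trees

Two derivations of p and p:
  V0 ⇒ V1 ⇒ p and V1 ⇒ p and V2 ⇒ p and p
  V0 ⇒ V0 and V1 ⇒ V1 and V1 ⇒ V2 and V1 ⇒ p and V1 ⇒ p and V2 ⇒ p and p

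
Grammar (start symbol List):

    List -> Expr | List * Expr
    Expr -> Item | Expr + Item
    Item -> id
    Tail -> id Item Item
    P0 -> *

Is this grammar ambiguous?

Only List, Expr, Item are reachable from List; ignoring the rest: List → List * Expr | Expr  ;  Expr → Expr + Item | Item  — a left-associative chain with Item at the bottom. Each string factors uniquely by precedence.

Unambiguous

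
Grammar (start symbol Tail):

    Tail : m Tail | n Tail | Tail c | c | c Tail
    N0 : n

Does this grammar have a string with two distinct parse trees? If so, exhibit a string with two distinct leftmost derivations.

Ambiguous

Witness: c c

Derivation 1: Tail ⇒ Tail c ⇒ c c
Derivation 2: Tail ⇒ c Tail ⇒ c c

Two distinct leftmost derivations for the same string.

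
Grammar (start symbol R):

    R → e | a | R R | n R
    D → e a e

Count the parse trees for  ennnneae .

Parse trees for ennnneae (showing first 6 of 27):
  [R [R e] [R [R n [R n [R n [R n [R e]]]]] [R [R a] [R e]]]]
  [R [R e] [R [R [R n [R n [R n [R n [R e]]]]] [R a]] [R e]]]
  [R [R e] [R [R n [R [R n [R n [R n [R e]]]] [R a]]] [R e]]]
  [R [R e] [R [R n [R n [R [R n [R n [R e]]] [R a]]]] [R e]]]
  [R [R e] [R [R n [R n [R n [R [R n [R e]] [R a]]]]] [R e]]]
  [R [R e] [R [R n [R n [R n [R n [R [R e] [R a]]]]]] [R e]]]

27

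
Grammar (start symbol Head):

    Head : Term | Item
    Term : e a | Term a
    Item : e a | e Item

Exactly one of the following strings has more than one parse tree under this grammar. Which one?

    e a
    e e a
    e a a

e a

e a: 2 trees
e e a: 1 tree
e a a: 1 tree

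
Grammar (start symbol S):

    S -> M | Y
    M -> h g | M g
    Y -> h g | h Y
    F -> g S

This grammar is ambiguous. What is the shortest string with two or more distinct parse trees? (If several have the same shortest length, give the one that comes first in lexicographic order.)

length 2: h g has 2 parse trees

Two derivations of h g:
  S ⇒ M ⇒ h g
  S ⇒ Y ⇒ h g

h g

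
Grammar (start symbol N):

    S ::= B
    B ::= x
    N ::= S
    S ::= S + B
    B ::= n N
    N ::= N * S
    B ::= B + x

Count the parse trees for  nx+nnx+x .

14

Parse trees for nx+nnx+x (showing first 6 of 14):
  [N [S [B n [N [S [S [B x]] + [B n [N [S [B n [N [S [B [B x] + x]]]]]]]]]]]]
  [N [S [B n [N [S [S [B x]] + [B n [N [S [B n [N [S [S [B x]] + [B x]]]]]]]]]]]]
  [N [S [B n [N [S [S [B x]] + [B n [N [S [B [B n [N [S [B x]]]] + x]]]]]]]]]
  [N [S [B n [N [S [S [B x]] + [B n [N [S [S [B n [N [S [B x]]]]] + [B x]]]]]]]]]
  [N [S [B n [N [S [S [B x]] + [B [B n [N [S [B n [N [S [B x]]]]]]] + x]]]]]]
  [N [S [B n [N [S [S [S [B x]] + [B n [N [S [B n [N [S [B x]]]]]]]] + [B x]]]]]]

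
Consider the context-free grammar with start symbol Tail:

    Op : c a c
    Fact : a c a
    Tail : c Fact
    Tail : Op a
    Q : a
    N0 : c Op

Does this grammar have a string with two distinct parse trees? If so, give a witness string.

Ambiguous

Witness: c a c a

Derivation 1: Tail ⇒ c Fact ⇒ c a c a
Derivation 2: Tail ⇒ Op a ⇒ c a c a

Two distinct leftmost derivations for the same string.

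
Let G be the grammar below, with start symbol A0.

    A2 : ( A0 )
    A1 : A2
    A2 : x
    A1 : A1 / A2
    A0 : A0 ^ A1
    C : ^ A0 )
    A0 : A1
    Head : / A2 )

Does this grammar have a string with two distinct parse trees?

Unambiguous

Only A0, A1, A2 are reachable from A0; ignoring the rest: A0 → A0 ^ A1 | A1  ;  A1 → A1 / A2 | A2  — a left-associative chain with A2 at the bottom. Each string factors uniquely by precedence.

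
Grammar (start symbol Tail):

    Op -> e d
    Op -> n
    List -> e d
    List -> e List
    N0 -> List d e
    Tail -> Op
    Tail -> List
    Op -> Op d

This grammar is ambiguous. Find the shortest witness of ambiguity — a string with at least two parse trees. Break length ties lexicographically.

e d

length 1: no string has ≥2 trees
length 2: e d has 2 parse trees

Two derivations of e d:
  Tail ⇒ Op ⇒ e d
  Tail ⇒ List ⇒ e d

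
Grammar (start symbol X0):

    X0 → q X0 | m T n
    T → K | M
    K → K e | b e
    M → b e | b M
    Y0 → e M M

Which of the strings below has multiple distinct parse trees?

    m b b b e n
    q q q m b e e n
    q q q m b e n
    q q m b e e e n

q q q m b e n

m b b b e n: 1 tree
q q q m b e e n: 1 tree
q q q m b e n: 2 trees
q q m b e e e n: 1 tree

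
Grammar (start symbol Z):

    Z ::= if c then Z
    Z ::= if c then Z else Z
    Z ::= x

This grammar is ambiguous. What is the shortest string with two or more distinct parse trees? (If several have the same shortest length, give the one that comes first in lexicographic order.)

length 1: no string has ≥2 trees
length 4: no string has ≥2 trees
length 6: no string has ≥2 trees
length 7: no string has ≥2 trees
length 9: if c then if c then x else x has 2 parse trees

Two derivations of if c then if c then x else x:
  Z ⇒ if c then Z ⇒ if c then if c then Z else Z ⇒ if c then if c then x else Z ⇒ if c then if c then x else x
  Z ⇒ if c then Z else Z ⇒ if c then if c then Z else Z ⇒ if c then if c then x else Z ⇒ if c then if c then x else x

if c then if c then x else x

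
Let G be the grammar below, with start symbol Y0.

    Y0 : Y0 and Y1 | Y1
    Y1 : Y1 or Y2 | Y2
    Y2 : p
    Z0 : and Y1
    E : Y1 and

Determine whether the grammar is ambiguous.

Only Y0, Y1, Y2 are reachable from Y0; ignoring the rest: The grammar is stratified — Y0 handles 'and' (left-recursive), Y1 handles 'or', Y2 atoms. Each operator has a fixed associativity and precedence level, so every string has one parse.

Unambiguous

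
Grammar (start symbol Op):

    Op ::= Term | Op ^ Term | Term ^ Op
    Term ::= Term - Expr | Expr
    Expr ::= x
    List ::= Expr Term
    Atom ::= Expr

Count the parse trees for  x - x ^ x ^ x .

Parse trees for x - x ^ x ^ x:
  [Op [Op [Op [Term [Term [Expr x]] - [Expr x]]] ^ [Term [Expr x]]] ^ [Term [Expr x]]]
  [Op [Op [Term [Term [Expr x]] - [Expr x]] ^ [Op [Term [Expr x]]]] ^ [Term [Expr x]]]
  [Op [Term [Term [Expr x]] - [Expr x]] ^ [Op [Op [Term [Expr x]]] ^ [Term [Expr x]]]]
  [Op [Term [Term [Expr x]] - [Expr x]] ^ [Op [Term [Expr x]] ^ [Op [Term [Expr x]]]]]

4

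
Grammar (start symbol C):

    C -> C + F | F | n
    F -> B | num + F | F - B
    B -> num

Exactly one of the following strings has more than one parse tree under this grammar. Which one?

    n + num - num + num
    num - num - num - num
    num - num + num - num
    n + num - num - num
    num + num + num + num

n + num - num + num: 1 tree
num - num - num - num: 1 tree
num - num + num - num: 1 tree
n + num - num - num: 1 tree
num + num + num + num: 8 trees

num + num + num + num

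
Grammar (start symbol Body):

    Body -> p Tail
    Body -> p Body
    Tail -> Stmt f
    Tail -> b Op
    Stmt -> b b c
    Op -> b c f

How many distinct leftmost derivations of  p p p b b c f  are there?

Parse trees for p p p b b c f:
  [Body p [Body p [Body p [Tail [Stmt b b c] f]]]]
  [Body p [Body p [Body p [Tail b [Op b c f]]]]]

2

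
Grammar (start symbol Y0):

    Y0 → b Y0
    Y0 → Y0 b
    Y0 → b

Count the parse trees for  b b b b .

Parse trees for b b b b:
  [Y0 b [Y0 b [Y0 b [Y0 b]]]]
  [Y0 b [Y0 b [Y0 [Y0 b] b]]]
  [Y0 b [Y0 [Y0 b [Y0 b]] b]]
  [Y0 b [Y0 [Y0 [Y0 b] b] b]]
  [Y0 [Y0 b [Y0 b [Y0 b]]] b]
  [Y0 [Y0 b [Y0 [Y0 b] b]] b]
  [Y0 [Y0 [Y0 b [Y0 b]] b] b]
  [Y0 [Y0 [Y0 [Y0 b] b] b] b]

8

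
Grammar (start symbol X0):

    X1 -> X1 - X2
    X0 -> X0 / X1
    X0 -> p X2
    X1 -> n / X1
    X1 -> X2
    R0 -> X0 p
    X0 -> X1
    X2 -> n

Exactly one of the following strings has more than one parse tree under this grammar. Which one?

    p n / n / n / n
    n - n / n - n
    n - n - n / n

p n / n / n / n: 4 trees
n - n / n - n: 1 tree
n - n - n / n: 1 tree

p n / n / n / n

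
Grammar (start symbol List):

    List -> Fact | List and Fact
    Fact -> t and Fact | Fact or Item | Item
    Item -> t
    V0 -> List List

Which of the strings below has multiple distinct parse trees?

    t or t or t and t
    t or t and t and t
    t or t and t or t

t or t and t and t

t or t or t and t: 1 tree
t or t and t and t: 2 trees
t or t and t or t: 1 tree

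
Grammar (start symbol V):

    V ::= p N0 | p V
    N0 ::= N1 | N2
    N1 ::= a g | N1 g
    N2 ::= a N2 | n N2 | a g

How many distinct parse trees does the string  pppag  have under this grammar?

2

Parse trees for pppag:
  [V p [V p [V p [N0 [N1 a g]]]]]
  [V p [V p [V p [N0 [N2 a g]]]]]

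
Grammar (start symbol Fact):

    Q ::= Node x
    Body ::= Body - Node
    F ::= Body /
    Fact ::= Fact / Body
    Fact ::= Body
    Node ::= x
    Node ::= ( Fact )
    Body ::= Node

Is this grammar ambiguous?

Only Fact, Body, Node are reachable from Fact; ignoring the rest: The grammar is stratified — Fact handles '/' (left-recursive), Body handles '-', Node atoms. Each operator has a fixed associativity and precedence level, so every string has one parse.

Unambiguous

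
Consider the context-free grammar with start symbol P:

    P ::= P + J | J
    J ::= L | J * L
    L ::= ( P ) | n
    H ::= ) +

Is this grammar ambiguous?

(H is unreachable from P, so its rules don't affect L(P).) P → P + J | J  ;  J → J * L | L  — a left-associative chain with L at the bottom. Each string factors uniquely by precedence.

Unambiguous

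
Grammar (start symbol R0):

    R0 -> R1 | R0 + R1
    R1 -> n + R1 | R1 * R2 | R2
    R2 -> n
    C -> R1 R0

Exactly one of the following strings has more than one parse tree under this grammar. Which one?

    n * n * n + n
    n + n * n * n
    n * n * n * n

n * n * n + n: 1 tree
n + n * n * n: 4 trees
n * n * n * n: 1 tree

n + n * n * n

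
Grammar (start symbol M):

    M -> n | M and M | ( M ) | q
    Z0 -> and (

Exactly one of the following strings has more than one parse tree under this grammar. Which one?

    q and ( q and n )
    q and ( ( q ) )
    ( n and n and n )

( n and n and n )

q and ( q and n ): 1 tree
q and ( ( q ) ): 1 tree
( n and n and n ): 2 trees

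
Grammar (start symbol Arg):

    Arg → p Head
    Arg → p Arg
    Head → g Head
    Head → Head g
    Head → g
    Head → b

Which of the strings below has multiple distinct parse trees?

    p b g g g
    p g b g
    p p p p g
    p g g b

p b g g g: 1 tree
p g b g: 2 trees
p p p p g: 1 tree
p g g b: 1 tree

p g b g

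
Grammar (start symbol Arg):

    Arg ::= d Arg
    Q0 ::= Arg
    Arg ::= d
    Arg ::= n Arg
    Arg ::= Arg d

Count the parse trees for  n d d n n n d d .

8

Parse trees for n d d n n n d d:
  [Arg n [Arg d [Arg d [Arg n [Arg n [Arg n [Arg d [Arg d]]]]]]]]
  [Arg n [Arg d [Arg d [Arg n [Arg n [Arg n [Arg [Arg d] d]]]]]]]
  [Arg n [Arg d [Arg d [Arg n [Arg n [Arg [Arg n [Arg d]] d]]]]]]
  [Arg n [Arg d [Arg d [Arg n [Arg [Arg n [Arg n [Arg d]]] d]]]]]
  [Arg n [Arg d [Arg d [Arg [Arg n [Arg n [Arg n [Arg d]]]] d]]]]
  [Arg n [Arg d [Arg [Arg d [Arg n [Arg n [Arg n [Arg d]]]]] d]]]
  [Arg n [Arg [Arg d [Arg d [Arg n [Arg n [Arg n [Arg d]]]]]] d]]
  [Arg [Arg n [Arg d [Arg d [Arg n [Arg n [Arg n [Arg d]]]]]]] d]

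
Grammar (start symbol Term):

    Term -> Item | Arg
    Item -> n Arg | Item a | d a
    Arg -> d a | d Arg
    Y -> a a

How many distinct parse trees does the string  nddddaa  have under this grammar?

1

Parse trees for nddddaa:
  [Term [Item [Item n [Arg d [Arg d [Arg d [Arg d a]]]]] a]]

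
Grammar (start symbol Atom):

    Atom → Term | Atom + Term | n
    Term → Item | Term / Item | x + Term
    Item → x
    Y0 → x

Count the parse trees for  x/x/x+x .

1

Parse trees for x/x/x+x:
  [Atom [Atom [Term [Term [Term [Item x]] / [Item x]] / [Item x]]] + [Term [Item x]]]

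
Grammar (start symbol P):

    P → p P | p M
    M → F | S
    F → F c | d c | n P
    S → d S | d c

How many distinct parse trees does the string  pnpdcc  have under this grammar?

3

Parse trees for pnpdcc:
  [P p [M [F [F n [P p [M [F d c]]]] c]]]
  [P p [M [F [F n [P p [M [S d c]]]] c]]]
  [P p [M [F n [P p [M [F [F d c] c]]]]]]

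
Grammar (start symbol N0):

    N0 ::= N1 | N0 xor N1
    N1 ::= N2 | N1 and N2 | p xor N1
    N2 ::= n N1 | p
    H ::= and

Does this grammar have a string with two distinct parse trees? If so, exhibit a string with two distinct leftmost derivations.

Ambiguous

Witness: p xor p

Derivation 1: N0 ⇒ N1 ⇒ p xor N1 ⇒ p xor N2 ⇒ p xor p
Derivation 2: N0 ⇒ N0 xor N1 ⇒ N1 xor N1 ⇒ N2 xor N1 ⇒ p xor N1 ⇒ p xor N2 ⇒ p xor p

Two distinct leftmost derivations for the same string.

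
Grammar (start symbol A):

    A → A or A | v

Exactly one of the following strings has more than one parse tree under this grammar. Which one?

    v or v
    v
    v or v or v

v or v or v

v or v: 1 tree
v: 1 tree
v or v or v: 2 trees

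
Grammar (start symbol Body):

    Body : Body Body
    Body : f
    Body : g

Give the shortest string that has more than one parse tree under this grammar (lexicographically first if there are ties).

f f f

length 1: no string has ≥2 trees
length 2: no string has ≥2 trees
length 3: f f f has 2 parse trees

Two derivations of f f f:
  Body ⇒ Body Body ⇒ Body Body Body ⇒ f Body Body ⇒ f f Body ⇒ f f f
  Body ⇒ Body Body ⇒ f Body ⇒ f Body Body ⇒ f f Body ⇒ f f f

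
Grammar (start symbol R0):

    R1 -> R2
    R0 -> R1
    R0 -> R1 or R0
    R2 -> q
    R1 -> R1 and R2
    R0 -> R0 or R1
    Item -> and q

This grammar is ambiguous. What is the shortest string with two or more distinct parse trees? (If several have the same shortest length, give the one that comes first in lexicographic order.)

length 1: no string has ≥2 trees
length 3: q or q has 2 parse trees

Two derivations of q or q:
  R0 ⇒ R1 or R0 ⇒ R2 or R0 ⇒ q or R0 ⇒ q or R1 ⇒ q or R2 ⇒ q or q
  R0 ⇒ R0 or R1 ⇒ R1 or R1 ⇒ R2 or R1 ⇒ q or R1 ⇒ q or R2 ⇒ q or q

q or q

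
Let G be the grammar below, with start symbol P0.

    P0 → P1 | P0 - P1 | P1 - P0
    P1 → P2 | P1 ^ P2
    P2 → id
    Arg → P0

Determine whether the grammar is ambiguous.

Witness: id - id

Derivation 1: P0 ⇒ P0 - P1 ⇒ P1 - P1 ⇒ P2 - P1 ⇒ id - P1 ⇒ id - P2 ⇒ id - id
Derivation 2: P0 ⇒ P1 - P0 ⇒ P2 - P0 ⇒ id - P0 ⇒ id - P1 ⇒ id - P2 ⇒ id - id

Two distinct leftmost derivations for the same string.

Ambiguous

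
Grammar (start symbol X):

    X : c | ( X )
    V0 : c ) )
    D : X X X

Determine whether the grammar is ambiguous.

Unambiguous

(V0, D are unreachable from X, so their rules don't affect L(X).) Each string is a nest of matched brackets around a single atom. An opening bracket forces the recursive rule; an atom forces the base rule.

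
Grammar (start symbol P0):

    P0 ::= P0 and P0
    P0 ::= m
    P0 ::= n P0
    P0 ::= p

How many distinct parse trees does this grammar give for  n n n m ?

1

Parse trees for n n n m:
  [P0 n [P0 n [P0 n [P0 m]]]]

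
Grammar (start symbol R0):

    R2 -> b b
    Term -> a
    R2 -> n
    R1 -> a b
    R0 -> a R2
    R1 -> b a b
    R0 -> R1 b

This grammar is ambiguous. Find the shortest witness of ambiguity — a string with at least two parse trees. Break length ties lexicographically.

a b b

length 2: no string has ≥2 trees
length 3: a b b has 2 parse trees

Two derivations of a b b:
  R0 ⇒ a R2 ⇒ a b b
  R0 ⇒ R1 b ⇒ a b b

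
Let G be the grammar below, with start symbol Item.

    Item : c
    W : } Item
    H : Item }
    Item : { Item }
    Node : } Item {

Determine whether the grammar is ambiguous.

(W, H, Node are unreachable from Item, so their rules don't affect L(Item).) L(Item) is { openⁿ atom closeⁿ : n ≥ 0 }. The bracket depth fixes n, and the derivation is forced at every step.

Unambiguous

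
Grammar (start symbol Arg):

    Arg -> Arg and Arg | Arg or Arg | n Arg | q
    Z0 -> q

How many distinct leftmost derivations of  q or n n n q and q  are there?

Parse trees for q or n n n q and q:
  [Arg [Arg [Arg q] or [Arg n [Arg n [Arg n [Arg q]]]]] and [Arg q]]
  [Arg [Arg q] or [Arg [Arg n [Arg n [Arg n [Arg q]]]] and [Arg q]]]
  [Arg [Arg q] or [Arg n [Arg [Arg n [Arg n [Arg q]]] and [Arg q]]]]
  [Arg [Arg q] or [Arg n [Arg n [Arg [Arg n [Arg q]] and [Arg q]]]]]
  [Arg [Arg q] or [Arg n [Arg n [Arg n [Arg [Arg q] and [Arg q]]]]]]

5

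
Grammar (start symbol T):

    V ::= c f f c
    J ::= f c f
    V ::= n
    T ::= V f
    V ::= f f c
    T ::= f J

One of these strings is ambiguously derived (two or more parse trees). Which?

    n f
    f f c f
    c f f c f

n f: 1 tree
f f c f: 2 trees
c f f c f: 1 tree

f f c f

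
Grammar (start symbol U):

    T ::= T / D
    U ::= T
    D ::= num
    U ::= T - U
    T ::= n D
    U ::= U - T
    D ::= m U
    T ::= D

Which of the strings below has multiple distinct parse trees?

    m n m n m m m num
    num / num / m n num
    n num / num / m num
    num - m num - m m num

num - m num - m m num

m n m n m m m num: 1 tree
num / num / m n num: 1 tree
n num / num / m num: 1 tree
num - m num - m m num: 8 trees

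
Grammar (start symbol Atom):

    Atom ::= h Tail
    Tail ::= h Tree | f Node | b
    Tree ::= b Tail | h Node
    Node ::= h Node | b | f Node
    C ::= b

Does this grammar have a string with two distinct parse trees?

(C is unreachable from Atom, so its rules don't affect L(Atom).) The reachable rules are right-linear with at most one rule per (nonterminal, next-terminal) pair. Each input token forces the next rule, so parsing is deterministic.

Unambiguous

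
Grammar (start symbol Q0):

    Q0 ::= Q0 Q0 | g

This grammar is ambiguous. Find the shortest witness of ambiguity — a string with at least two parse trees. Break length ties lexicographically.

length 1: no string has ≥2 trees
length 2: no string has ≥2 trees
length 3: g g g has 2 parse trees

Two derivations of g g g:
  Q0 ⇒ Q0 Q0 ⇒ Q0 Q0 Q0 ⇒ g Q0 Q0 ⇒ g g Q0 ⇒ g g g
  Q0 ⇒ Q0 Q0 ⇒ g Q0 ⇒ g Q0 Q0 ⇒ g g Q0 ⇒ g g g

g g g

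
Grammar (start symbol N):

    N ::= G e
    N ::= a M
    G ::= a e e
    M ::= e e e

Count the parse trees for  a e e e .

2

Parse trees for a e e e:
  [N [G a e e] e]
  [N a [M e e e]]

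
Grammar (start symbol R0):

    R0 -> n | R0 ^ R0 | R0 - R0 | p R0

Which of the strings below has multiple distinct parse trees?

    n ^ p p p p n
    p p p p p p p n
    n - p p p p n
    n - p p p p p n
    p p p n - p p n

p p p n - p p n

n ^ p p p p n: 1 tree
p p p p p p p n: 1 tree
n - p p p p n: 1 tree
n - p p p p p n: 1 tree
p p p n - p p n: 4 trees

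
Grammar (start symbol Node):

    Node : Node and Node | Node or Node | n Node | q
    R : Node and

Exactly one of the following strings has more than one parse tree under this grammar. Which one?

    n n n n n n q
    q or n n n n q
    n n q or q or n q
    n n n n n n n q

n n n n n n q: 1 tree
q or n n n n q: 1 tree
n n q or q or n q: 9 trees
n n n n n n n q: 1 tree

n n q or q or n q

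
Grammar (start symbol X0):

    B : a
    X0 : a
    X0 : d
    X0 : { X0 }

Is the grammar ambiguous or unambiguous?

(B is unreachable from X0, so its rules don't affect L(X0).) L(X0) is { openⁿ atom closeⁿ : n ≥ 0 }. The bracket depth fixes n, and the derivation is forced at every step.

Unambiguous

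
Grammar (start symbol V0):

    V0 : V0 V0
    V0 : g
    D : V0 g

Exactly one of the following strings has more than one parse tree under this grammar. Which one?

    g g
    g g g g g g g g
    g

g g g g g g g g

g g: 1 tree
g g g g g g g g: 429 trees
g: 1 tree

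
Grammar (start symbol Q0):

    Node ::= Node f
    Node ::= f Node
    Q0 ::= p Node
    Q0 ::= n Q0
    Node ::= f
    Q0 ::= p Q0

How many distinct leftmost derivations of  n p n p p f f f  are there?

Parse trees for n p n p p f f f:
  [Q0 n [Q0 p [Q0 n [Q0 p [Q0 p [Node [Node [Node f] f] f]]]]]]
  [Q0 n [Q0 p [Q0 n [Q0 p [Q0 p [Node [Node f [Node f]] f]]]]]]
  [Q0 n [Q0 p [Q0 n [Q0 p [Q0 p [Node f [Node [Node f] f]]]]]]]
  [Q0 n [Q0 p [Q0 n [Q0 p [Q0 p [Node f [Node f [Node f]]]]]]]]

4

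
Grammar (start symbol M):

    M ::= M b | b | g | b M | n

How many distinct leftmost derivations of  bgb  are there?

2

Parse trees for bgb:
  [M [M b [M g]] b]
  [M b [M [M g] b]]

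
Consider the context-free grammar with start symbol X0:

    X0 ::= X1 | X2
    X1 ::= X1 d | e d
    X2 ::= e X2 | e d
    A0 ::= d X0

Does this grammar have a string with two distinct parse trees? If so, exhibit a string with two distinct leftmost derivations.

Ambiguous

Witness: e d

Derivation 1: X0 ⇒ X1 ⇒ e d
Derivation 2: X0 ⇒ X2 ⇒ e d

Two distinct leftmost derivations for the same string.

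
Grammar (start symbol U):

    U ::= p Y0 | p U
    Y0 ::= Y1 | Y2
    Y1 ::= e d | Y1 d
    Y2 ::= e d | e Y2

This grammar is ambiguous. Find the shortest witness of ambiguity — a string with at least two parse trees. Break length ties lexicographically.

p e d

length 3: p e d has 2 parse trees

Two derivations of p e d:
  U ⇒ p Y0 ⇒ p Y1 ⇒ p e d
  U ⇒ p Y0 ⇒ p Y2 ⇒ p e d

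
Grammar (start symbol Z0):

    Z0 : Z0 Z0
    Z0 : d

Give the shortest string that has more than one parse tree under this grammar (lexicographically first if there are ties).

length 1: no string has ≥2 trees
length 2: no string has ≥2 trees
length 3: d d d has 2 parse trees

Two derivations of d d d:
  Z0 ⇒ Z0 Z0 ⇒ Z0 Z0 Z0 ⇒ d Z0 Z0 ⇒ d d Z0 ⇒ d d d
  Z0 ⇒ Z0 Z0 ⇒ d Z0 ⇒ d Z0 Z0 ⇒ d d Z0 ⇒ d d d

d d d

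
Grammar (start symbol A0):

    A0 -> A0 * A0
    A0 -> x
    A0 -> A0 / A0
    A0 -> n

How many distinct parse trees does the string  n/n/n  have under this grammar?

Parse trees for n/n/n:
  [A0 [A0 n] / [A0 [A0 n] / [A0 n]]]
  [A0 [A0 [A0 n] / [A0 n]] / [A0 n]]

2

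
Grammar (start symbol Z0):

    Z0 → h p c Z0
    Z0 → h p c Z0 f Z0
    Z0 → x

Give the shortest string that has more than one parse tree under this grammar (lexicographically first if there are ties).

h p c h p c x f x

length 1: no string has ≥2 trees
length 4: no string has ≥2 trees
length 6: no string has ≥2 trees
length 7: no string has ≥2 trees
length 9: h p c h p c x f x has 2 parse trees

Two derivations of h p c h p c x f x:
  Z0 ⇒ h p c Z0 ⇒ h p c h p c Z0 f Z0 ⇒ h p c h p c x f Z0 ⇒ h p c h p c x f x
  Z0 ⇒ h p c Z0 f Z0 ⇒ h p c h p c Z0 f Z0 ⇒ h p c h p c x f Z0 ⇒ h p c h p c x f x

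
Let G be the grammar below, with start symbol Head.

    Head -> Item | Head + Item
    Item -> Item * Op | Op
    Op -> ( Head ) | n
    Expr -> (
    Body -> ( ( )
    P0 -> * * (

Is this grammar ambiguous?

(Expr, Body, P0 are unreachable from Head, so their rules don't affect L(Head).) The grammar is stratified — Head handles '+' (left-recursive), Item handles '*', Op atoms. Each operator has a fixed associativity and precedence level, so every string has one parse.

Unambiguous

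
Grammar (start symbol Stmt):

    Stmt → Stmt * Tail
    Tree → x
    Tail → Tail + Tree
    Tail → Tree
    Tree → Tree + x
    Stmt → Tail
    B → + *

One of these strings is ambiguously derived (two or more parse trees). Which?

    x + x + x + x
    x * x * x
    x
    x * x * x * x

x + x + x + x: 8 trees
x * x * x: 1 tree
x: 1 tree
x * x * x * x: 1 tree

x + x + x + x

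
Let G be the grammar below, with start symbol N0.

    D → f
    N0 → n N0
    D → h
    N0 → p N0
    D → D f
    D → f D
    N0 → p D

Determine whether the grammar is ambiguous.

Witness: p f f

Derivation 1: N0 ⇒ p D ⇒ p D f ⇒ p f f
Derivation 2: N0 ⇒ p D ⇒ p f D ⇒ p f f

Two distinct leftmost derivations for the same string.

Ambiguous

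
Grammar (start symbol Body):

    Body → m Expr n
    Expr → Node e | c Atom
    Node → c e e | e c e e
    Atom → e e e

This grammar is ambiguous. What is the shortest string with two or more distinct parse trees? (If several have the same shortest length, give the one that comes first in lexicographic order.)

m c e e e n

length 6: m c e e e n has 2 parse trees

Two derivations of m c e e e n:
  Body ⇒ m Expr n ⇒ m Node e n ⇒ m c e e e n
  Body ⇒ m Expr n ⇒ m c Atom n ⇒ m c e e e n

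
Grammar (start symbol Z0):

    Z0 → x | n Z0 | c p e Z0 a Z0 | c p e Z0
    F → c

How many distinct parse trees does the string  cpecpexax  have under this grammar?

2

Parse trees for cpecpexax:
  [Z0 c p e [Z0 c p e [Z0 x]] a [Z0 x]]
  [Z0 c p e [Z0 c p e [Z0 x] a [Z0 x]]]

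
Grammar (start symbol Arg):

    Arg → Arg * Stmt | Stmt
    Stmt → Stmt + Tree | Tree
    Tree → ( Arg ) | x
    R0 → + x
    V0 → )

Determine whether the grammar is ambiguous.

Only Arg, Stmt, Tree are reachable from Arg; ignoring the rest: This is a standard precedence ladder (Arg over Stmt over Tree), with each level left-recursive on its own operator ('*' at Arg, '+' at Stmt). That structure is LR(1), hence unambiguous.

Unambiguous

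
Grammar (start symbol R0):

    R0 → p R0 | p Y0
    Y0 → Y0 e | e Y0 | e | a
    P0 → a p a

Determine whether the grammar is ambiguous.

Ambiguous

Witness: p e e

Derivation 1: R0 ⇒ p Y0 ⇒ p Y0 e ⇒ p e e
Derivation 2: R0 ⇒ p Y0 ⇒ p e Y0 ⇒ p e e

Two distinct leftmost derivations for the same string.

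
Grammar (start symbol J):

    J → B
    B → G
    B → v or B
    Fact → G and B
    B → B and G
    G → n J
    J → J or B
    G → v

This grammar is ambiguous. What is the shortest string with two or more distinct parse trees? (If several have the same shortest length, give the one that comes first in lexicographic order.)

v or v

length 1: no string has ≥2 trees
length 2: no string has ≥2 trees
length 3: v or v has 2 parse trees

Two derivations of v or v:
  J ⇒ B ⇒ v or B ⇒ v or G ⇒ v or v
  J ⇒ J or B ⇒ B or B ⇒ G or B ⇒ v or B ⇒ v or G ⇒ v or v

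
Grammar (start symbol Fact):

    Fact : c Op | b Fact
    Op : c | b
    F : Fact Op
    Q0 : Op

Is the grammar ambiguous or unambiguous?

Unambiguous

Only Fact, Op are reachable from Fact; ignoring the rest: Each reachable nonterminal has at most one production per leading terminal, and all productions are right-linear; the derivation is determined token-by-token.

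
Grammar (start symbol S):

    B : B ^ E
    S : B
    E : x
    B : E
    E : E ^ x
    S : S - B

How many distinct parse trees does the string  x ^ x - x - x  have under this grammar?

Parse trees for x ^ x - x - x:
  [S [S [S [B [B [E x]] ^ [E x]]] - [B [E x]]] - [B [E x]]]
  [S [S [S [B [E [E x] ^ x]]] - [B [E x]]] - [B [E x]]]

2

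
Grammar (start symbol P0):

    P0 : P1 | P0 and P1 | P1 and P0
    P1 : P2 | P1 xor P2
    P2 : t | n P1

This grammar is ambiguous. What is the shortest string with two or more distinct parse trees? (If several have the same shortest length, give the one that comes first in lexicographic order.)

length 1: no string has ≥2 trees
length 2: no string has ≥2 trees
length 3: t and t has 2 parse trees

Two derivations of t and t:
  P0 ⇒ P0 and P1 ⇒ P1 and P1 ⇒ P2 and P1 ⇒ t and P1 ⇒ t and P2 ⇒ t and t
  P0 ⇒ P1 and P0 ⇒ P2 and P0 ⇒ t and P0 ⇒ t and P1 ⇒ t and P2 ⇒ t and t

t and t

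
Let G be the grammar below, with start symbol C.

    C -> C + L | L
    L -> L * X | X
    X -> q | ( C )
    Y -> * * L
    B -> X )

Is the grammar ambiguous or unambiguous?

(Y, B are unreachable from C, so their rules don't affect L(C).) This is a standard precedence ladder (C over L over X), with each level left-recursive on its own operator ('+' at C, '*' at L). That structure is LR(1), hence unambiguous.

Unambiguous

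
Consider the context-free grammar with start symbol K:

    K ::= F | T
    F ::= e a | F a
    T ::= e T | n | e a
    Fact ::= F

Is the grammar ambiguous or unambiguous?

Witness: e a

Derivation 1: K ⇒ F ⇒ e a
Derivation 2: K ⇒ T ⇒ e a

Two distinct leftmost derivations for the same string.

Ambiguous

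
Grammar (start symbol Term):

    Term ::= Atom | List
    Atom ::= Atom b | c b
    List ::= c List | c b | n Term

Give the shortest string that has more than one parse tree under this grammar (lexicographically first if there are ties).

length 2: c b has 2 parse trees

Two derivations of c b:
  Term ⇒ Atom ⇒ c b
  Term ⇒ List ⇒ c b

c b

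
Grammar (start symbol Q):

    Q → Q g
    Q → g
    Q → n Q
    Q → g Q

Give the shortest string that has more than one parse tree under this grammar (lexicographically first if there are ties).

length 1: no string has ≥2 trees
length 2: g g has 2 parse trees

Two derivations of g g:
  Q ⇒ Q g ⇒ g g
  Q ⇒ g Q ⇒ g g

g g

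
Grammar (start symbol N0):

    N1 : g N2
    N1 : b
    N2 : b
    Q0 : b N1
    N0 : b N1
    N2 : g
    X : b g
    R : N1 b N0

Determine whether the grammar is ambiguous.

(Q0, X, R are unreachable from N0, so their rules don't affect L(N0).) Each reachable nonterminal has at most one production per leading terminal, and all productions are right-linear; the derivation is determined token-by-token.

Unambiguous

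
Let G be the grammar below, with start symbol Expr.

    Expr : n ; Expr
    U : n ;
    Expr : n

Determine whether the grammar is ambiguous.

Only Expr is reachable from Expr; ignoring the rest: Right-recursive list with a separator: after each atom, whether the separator follows determines the rule. One parse per string.

Unambiguous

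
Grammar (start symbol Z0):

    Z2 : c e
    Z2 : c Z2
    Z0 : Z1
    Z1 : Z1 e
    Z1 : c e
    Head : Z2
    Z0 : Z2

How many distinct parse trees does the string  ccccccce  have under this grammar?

1

Parse trees for ccccccce:
  [Z0 [Z2 c [Z2 c [Z2 c [Z2 c [Z2 c [Z2 c [Z2 c e]]]]]]]]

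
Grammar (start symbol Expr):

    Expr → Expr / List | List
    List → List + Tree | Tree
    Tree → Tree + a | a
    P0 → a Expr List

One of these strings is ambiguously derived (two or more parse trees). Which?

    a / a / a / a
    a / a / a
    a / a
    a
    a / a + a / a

a / a + a / a

a / a / a / a: 1 tree
a / a / a: 1 tree
a / a: 1 tree
a: 1 tree
a / a + a / a: 2 trees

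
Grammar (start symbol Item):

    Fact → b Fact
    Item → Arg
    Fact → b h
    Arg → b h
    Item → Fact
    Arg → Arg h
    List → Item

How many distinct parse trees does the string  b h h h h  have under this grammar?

1

Parse trees for b h h h h:
  [Item [Arg [Arg [Arg [Arg b h] h] h] h]]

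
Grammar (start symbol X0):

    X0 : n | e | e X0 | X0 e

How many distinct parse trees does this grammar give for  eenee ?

Parse trees for eenee:
  [X0 e [X0 e [X0 [X0 [X0 n] e] e]]]
  [X0 e [X0 [X0 e [X0 [X0 n] e]] e]]
  [X0 e [X0 [X0 [X0 e [X0 n]] e] e]]
  [X0 [X0 e [X0 e [X0 [X0 n] e]]] e]
  [X0 [X0 e [X0 [X0 e [X0 n]] e]] e]
  [X0 [X0 [X0 e [X0 e [X0 n]]] e] e]

6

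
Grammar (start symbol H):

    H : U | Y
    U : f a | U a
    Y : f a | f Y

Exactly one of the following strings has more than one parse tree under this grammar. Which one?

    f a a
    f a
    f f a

f a a: 1 tree
f a: 2 trees
f f a: 1 tree

f a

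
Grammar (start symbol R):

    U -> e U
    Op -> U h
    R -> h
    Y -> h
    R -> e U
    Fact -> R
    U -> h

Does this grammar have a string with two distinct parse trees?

Only R, U are reachable from R; ignoring the rest: The reachable rules are right-linear with at most one rule per (nonterminal, next-terminal) pair. Each input token forces the next rule, so parsing is deterministic.

Unambiguous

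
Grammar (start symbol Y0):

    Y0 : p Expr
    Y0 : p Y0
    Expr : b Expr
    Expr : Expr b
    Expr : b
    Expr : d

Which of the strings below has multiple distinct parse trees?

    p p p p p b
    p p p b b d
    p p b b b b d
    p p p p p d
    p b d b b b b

p b d b b b b

p p p p p b: 1 tree
p p p b b d: 1 tree
p p b b b b d: 1 tree
p p p p p d: 1 tree
p b d b b b b: 5 trees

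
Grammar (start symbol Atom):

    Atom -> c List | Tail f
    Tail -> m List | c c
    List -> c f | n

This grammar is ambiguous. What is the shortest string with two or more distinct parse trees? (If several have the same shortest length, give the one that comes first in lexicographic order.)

c c f

length 2: no string has ≥2 trees
length 3: c c f has 2 parse trees

Two derivations of c c f:
  Atom ⇒ c List ⇒ c c f
  Atom ⇒ Tail f ⇒ c c f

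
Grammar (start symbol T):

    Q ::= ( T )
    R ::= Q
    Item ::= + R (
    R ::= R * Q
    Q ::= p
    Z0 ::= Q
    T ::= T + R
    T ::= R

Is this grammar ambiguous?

(Z0, Item are unreachable from T, so their rules don't affect L(T).) The grammar is stratified — T handles '+' (left-recursive), R handles '*', Q atoms. Each operator has a fixed associativity and precedence level, so every string has one parse.

Unambiguous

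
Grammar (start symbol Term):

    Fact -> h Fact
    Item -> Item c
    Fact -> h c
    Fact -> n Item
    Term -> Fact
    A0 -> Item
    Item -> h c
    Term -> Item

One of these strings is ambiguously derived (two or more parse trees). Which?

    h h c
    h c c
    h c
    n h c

h h c: 1 tree
h c c: 1 tree
h c: 2 trees
n h c: 1 tree

h c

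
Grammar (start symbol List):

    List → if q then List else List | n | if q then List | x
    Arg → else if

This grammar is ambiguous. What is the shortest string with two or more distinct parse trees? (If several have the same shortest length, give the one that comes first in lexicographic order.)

if q then if q then n else n

length 1: no string has ≥2 trees
length 4: no string has ≥2 trees
length 6: no string has ≥2 trees
length 7: no string has ≥2 trees
length 9: if q then if q then n else n has 2 parse trees

Two derivations of if q then if q then n else n:
  List ⇒ if q then List else List ⇒ if q then if q then List else List ⇒ if q then if q then n else List ⇒ if q then if q then n else n
  List ⇒ if q then List ⇒ if q then if q then List else List ⇒ if q then if q then n else List ⇒ if q then if q then n else n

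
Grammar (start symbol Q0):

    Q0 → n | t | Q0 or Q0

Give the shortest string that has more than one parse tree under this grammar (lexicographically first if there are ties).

n or n or n

length 1: no string has ≥2 trees
length 3: no string has ≥2 trees
length 5: n or n or n has 2 parse trees

Two derivations of n or n or n:
  Q0 ⇒ Q0 or Q0 ⇒ n or Q0 ⇒ n or Q0 or Q0 ⇒ n or n or Q0 ⇒ n or n or n
  Q0 ⇒ Q0 or Q0 ⇒ Q0 or Q0 or Q0 ⇒ n or Q0 or Q0 ⇒ n or n or Q0 ⇒ n or n or n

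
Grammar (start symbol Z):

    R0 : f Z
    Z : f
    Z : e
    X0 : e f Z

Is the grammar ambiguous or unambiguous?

Unambiguous

(R0, X0 are unreachable from Z, so their rules don't affect L(Z).) The reachable rules are right-linear with at most one rule per (nonterminal, next-terminal) pair. Each input token forces the next rule, so parsing is deterministic.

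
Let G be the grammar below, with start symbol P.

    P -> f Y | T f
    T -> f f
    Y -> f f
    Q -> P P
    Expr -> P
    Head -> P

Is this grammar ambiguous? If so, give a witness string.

Witness: f f f

Derivation 1: P ⇒ f Y ⇒ f f f
Derivation 2: P ⇒ T f ⇒ f f f

Two distinct leftmost derivations for the same string.

Ambiguous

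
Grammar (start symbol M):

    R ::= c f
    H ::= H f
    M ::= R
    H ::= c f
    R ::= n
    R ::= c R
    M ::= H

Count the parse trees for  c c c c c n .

1

Parse trees for c c c c c n:
  [M [R c [R c [R c [R c [R c [R n]]]]]]]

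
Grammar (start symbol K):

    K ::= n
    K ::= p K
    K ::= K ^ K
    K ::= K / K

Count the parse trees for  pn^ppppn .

2

Parse trees for pn^ppppn:
  [K p [K [K n] ^ [K p [K p [K p [K p [K n]]]]]]]
  [K [K p [K n]] ^ [K p [K p [K p [K p [K n]]]]]]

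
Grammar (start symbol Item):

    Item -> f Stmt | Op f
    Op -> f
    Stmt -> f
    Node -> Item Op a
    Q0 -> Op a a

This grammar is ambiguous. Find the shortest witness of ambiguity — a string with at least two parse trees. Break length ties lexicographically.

f f

length 2: f f has 2 parse trees

Two derivations of f f:
  Item ⇒ f Stmt ⇒ f f
  Item ⇒ Op f ⇒ f f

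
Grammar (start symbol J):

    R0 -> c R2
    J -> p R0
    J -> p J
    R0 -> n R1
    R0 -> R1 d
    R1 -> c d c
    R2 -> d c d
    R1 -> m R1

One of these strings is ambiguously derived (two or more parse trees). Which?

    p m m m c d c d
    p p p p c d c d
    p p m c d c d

p m m m c d c d: 1 tree
p p p p c d c d: 2 trees
p p m c d c d: 1 tree

p p p p c d c d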